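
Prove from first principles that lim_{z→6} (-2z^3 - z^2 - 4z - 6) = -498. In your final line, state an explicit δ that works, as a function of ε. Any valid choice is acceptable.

Suppose ε > 0. We want δ > 0 such that 0 < |z − 6| < δ implies |(-2z^3 - z^2 - 4z - 6) + 498| < ε.
(-2z^3 - z^2 - 4z - 6) + 498 = -2z^3 - z^2 - 4z + 492 = (z − 6)(-2z^2 - 13z - 82).
So |(-2z^3 - z^2 - 4z - 6) + 498| = |z − 6|·|-2z^2 - 13z - 82|.
Assume first that |z − 6| < 2, so |z| < 8. Then |-2z^2 - 13z - 82| ≤ 2·8^2 + 13·8 + 82 = 314.
Hence |(-2z^3 - z^2 - 4z - 6) + 498| ≤ 314|z − 6| < ε provided |z − 6| < ε/314.
Choosing δ = min(2, ε/314) ensures both conditions, hence |(-2z^3 - z^2 - 4z - 6) + 498| < ε.

δ = min(2, ε/314)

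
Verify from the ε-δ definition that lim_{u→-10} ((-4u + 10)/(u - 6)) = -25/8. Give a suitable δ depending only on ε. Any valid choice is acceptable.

Let ε > 0 be given. We want δ > 0 with 0 < |u + 10| < δ ⇒ |(-4u + 10)/(u - 6) + 25/8| < ε.
Combining over a common denominator, (-4u + 10)/(u - 6) + 25/8 = [(-4u + 10)·(-16) − 50·(u - 6)] / [(-16)·(u - 6)] = 14(u + 10) / ((-16)(u - 6)).
So |(-4u + 10)/(u - 6) + 25/8| = 14|u + 10| / (16·|u − 6|).
Restrict δ ≤ 8. Then |u + 10| < 8 gives |u − 6| = |(u + 10) + (-16)| ≥ 16 − 8 = 8.
Hence |(-4u + 10)/(u - 6) + 25/8| < 14|u + 10|/(16·8) = (7/64)|u + 10|, which is < ε once |u + 10| < (64/7)ε.
Take δ = min(8, (64/7)ε). Then 0 < |u + 10| < δ forces both bounds, so |(-4u + 10)/(u - 6) + 25/8| < ε.

δ = min(8, (64/7)ε)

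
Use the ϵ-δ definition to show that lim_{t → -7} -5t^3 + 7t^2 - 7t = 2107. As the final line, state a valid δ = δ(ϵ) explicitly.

Let ϵ > 0. We want δ > 0 such that 0 < |t + 7| < δ implies |(-5t^3 + 7t^2 - 7t) − 2107| < ϵ.
(-5t^3 + 7t^2 - 7t) − 2107 = -5t^3 + 7t^2 - 7t - 2107 = (t + 7)(-5t^2 + 42t - 301).
So |(-5t^3 + 7t^2 - 7t) − 2107| = |t + 7|·|-5t^2 + 42t - 301|.
Assume first that |t + 7| < 2, so |t| < 9. Then |-5t^2 + 42t - 301| ≤ 5·9^2 + 42·9 + 301 = 1084.
Hence |(-5t^3 + 7t^2 - 7t) − 2107| ≤ 1084|t + 7| < ϵ provided |t + 7| < ϵ/1084.
Choosing δ = min(2, ϵ/1084) ensures both conditions, hence |(-5t^3 + 7t^2 - 7t) − 2107| < ϵ.

δ = min(2, ϵ/1084)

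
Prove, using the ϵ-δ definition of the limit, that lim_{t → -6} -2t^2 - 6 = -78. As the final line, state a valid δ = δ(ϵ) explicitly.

δ = min(1, ϵ/26)

Suppose ϵ > 0. We want δ > 0 such that 0 < |t + 6| < δ implies |(-2t^2 - 6) + 78| < ϵ.
(-2t^2 - 6) + 78 = -2t^2 + 72 = (t + 6)(-2t + 12).
So |(-2t^2 - 6) + 78| = |t + 6|·|-2t + 12|.
Require δ ≤ 1. Then |t + 6| < 1 gives |t| < 7, and by the triangle inequality |-2t + 12| ≤ 2·7 + 12 = 26.
Hence |(-2t^2 - 6) + 78| ≤ 26|t + 6| < ϵ provided |t + 6| < ϵ/26.
Take δ = min(1, ϵ/26). Then 0 < |t + 6| < δ gives both |t + 6| < 1 and |t + 6| < ϵ/26, so |(-2t^2 - 6) + 78| < ϵ.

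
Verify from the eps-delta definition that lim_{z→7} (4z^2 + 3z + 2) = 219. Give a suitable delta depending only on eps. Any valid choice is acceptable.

delta = min(2, eps/67)

Fix eps > 0. We want delta > 0 such that 0 < |z − 7| < delta implies |(4z^2 + 3z + 2) − 219| < eps.
(4z^2 + 3z + 2) − 219 = 4z^2 + 3z - 217 = (z − 7)(4z + 31).
So |(4z^2 + 3z + 2) − 219| = |z − 7|·|4z + 31|.
Require delta ≤ 2. Then |z − 7| < 2 gives |z| < 9, and by the triangle inequality |4z + 31| ≤ 4·9 + 31 = 67.
Hence |(4z^2 + 3z + 2) − 219| ≤ 67|z − 7| < eps provided |z − 7| < eps/67.
Choosing delta = min(2, eps/67) ensures both conditions, hence |(4z^2 + 3z + 2) − 219| < eps.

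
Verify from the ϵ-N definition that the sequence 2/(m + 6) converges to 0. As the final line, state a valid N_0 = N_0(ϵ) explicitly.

N_0 = 2/ϵ

Suppose ϵ > 0. For m ≥ 1, |2/(m + 6) − 0| = 2/(m + 6) ≤ 2/m.
We need 2/m < ϵ, i.e. m > 2/ϵ.
Take N_0 = 2/ϵ. If m > N_0 then |2/(m + 6)| ≤ 2/m < ϵ.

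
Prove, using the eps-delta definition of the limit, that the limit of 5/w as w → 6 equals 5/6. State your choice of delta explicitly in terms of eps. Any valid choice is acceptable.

delta = min(3, (18/5)eps)

Let eps > 0. We seek delta > 0 such that 0 < |w − 6| < delta implies |5/w − (5/6)| < eps.
|5/w − (5/6)| = 5·|6 − w|/(6·|w|) = 5|w − 6|/(6|w|).
Require delta ≤ 3 so that |w| > 6 − 3 = 3, hence 6|w| > 18.
Then |5/w − (5/6)| < 5|w − 6|/18, which is < eps when |w − 6| < (18/5)eps.
Take delta = min(3, (18/5)eps). Then 0 < |w − 6| < delta gives both |w − 6| < 3 and |w − 6| < (18/5)eps, so |5/w − (5/6)| < eps.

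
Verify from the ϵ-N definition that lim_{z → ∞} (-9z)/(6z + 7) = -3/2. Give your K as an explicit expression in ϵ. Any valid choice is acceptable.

Fix ϵ > 0. We seek K > 0 such that z > K implies |(-9z)/(6z + 7) + 3/2| < ϵ.
(-9z)/(6z + 7) + 3/2 = (6(-9z) − (-9)(6z + 7)) / (6(6z + 7)) = 63/(6(6z + 7)).
For z > 0 we have 6z + 7 > 6z, so |(-9z)/(6z + 7) + 3/2| = 63/(6(6z + 7)) < 63/(6·6z) = (7/4)/z.
Thus |(-9z)/(6z + 7) + 3/2| < ϵ whenever z > (7/4)/ϵ.
Take K = (7/4)/ϵ. If z > K then |(-9z)/(6z + 7) + 3/2| < (7/4)/z < ϵ.

K = (7/4)/ϵ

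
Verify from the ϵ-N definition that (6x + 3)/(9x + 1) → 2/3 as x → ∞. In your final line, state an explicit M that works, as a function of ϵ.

Let ϵ > 0. We seek M > 0 such that x > M implies |(6x + 3)/(9x + 1) − (2/3)| < ϵ.
(6x + 3)/(9x + 1) − (2/3) = (9(6x + 3) − 6(9x + 1)) / (9(9x + 1)) = 21/(9(9x + 1)).
For x > 0 we have 9x + 1 > 9x, so |(6x + 3)/(9x + 1) − (2/3)| = 21/(9(9x + 1)) < 21/(9·9x) = (7/27)/x.
Thus |(6x + 3)/(9x + 1) − (2/3)| < ϵ whenever x > (7/27)/ϵ.
Take M = (7/27)/ϵ. If x > M then |(6x + 3)/(9x + 1) − (2/3)| < (7/27)/x < ϵ.

M = (7/27)/ϵ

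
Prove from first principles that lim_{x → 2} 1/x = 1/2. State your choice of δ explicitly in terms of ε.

δ = min(1, 2ε)

Fix ε > 0. We seek δ > 0 such that 0 < |x − 2| < δ implies |1/x − (1/2)| < ε.
|1/x − (1/2)| = |2 − x|/(2·|x|) = |x − 2|/(2|x|).
Require δ ≤ 1 so that |x| > 2 − 1 = 1, hence 2|x| > 2.
Then |1/x − (1/2)| < |x − 2|/2, which is < ε when |x − 2| < 2ε.
Take δ = min(1, 2ε). Then 0 < |x − 2| < δ gives both |x − 2| < 1 and |x − 2| < 2ε, so |1/x − (1/2)| < ε.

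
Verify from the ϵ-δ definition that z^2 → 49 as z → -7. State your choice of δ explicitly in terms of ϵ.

δ = min(1, ϵ/15)

Let ϵ > 0. We seek δ > 0 with 0 < |z + 7| < δ ⇒ |z^2 − 49| < ϵ.
Factor: z^2 − 49 = (z + 7)(z - 7), so |z^2 − 49| = |z + 7|·|z - 7|.
Restrict δ ≤ 1. Then |z + 7| < 1 gives |z| < 8, so by the triangle inequality |z - 7| ≤ 8 + 7 = 15.
Hence |z^2 − 49| ≤ 15|z + 7|, which is < ϵ once |z + 7| < ϵ/15.
Take δ = min(1, ϵ/15). If 0 < |z + 7| < δ then both bounds hold and |z^2 − 49| ≤ 15|z + 7| < 15·(ϵ/15) = ϵ.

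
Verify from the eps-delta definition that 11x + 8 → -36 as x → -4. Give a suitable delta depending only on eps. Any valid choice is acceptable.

Let eps > 0. We need delta > 0 so that 0 < |x + 4| < delta implies |(11x + 8) + 36| < eps.
|(11x + 8) + 36| = |11x + 44| = 11|x + 4|.
Thus it suffices that |x + 4| < eps/11.
Take delta = eps/11. If 0 < |x + 4| < delta then |(11x + 8) + 36| = 11|x + 4| < 11·(eps/11) = eps.

delta = eps/11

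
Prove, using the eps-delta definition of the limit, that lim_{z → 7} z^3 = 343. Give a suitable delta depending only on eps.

delta = min(2, eps/193)

Let eps > 0 be given. We seek delta > 0 with 0 < |z − 7| < delta ⇒ |z^3 − 343| < eps.
Factor: z^3 − 343 = (z − 7)(z^2 + 7z + 49), so |z^3 − 343| = |z − 7|·|z^2 + 7z + 49|.
Impose delta ≤ 2 so that |z| < 9; then |z^2 + 7z + 49| ≤ 193.
Hence |z^3 − 343| ≤ 193|z − 7|, which is < eps once |z − 7| < eps/193.
Take delta = min(2, eps/193). If 0 < |z − 7| < delta then both bounds hold and |z^3 − 343| ≤ 193|z − 7| < 193·(eps/193) = eps.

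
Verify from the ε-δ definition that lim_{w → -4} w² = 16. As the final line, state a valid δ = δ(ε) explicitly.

δ = min(1, ε/9)

Suppose ε > 0. We seek δ > 0 with 0 < |w + 4| < δ ⇒ |w² − 16| < ε.
Factor: w² − 16 = (w + 4)(w - 4), so |w² − 16| = |w + 4|·|w - 4|.
Restrict δ ≤ 1. Then |w + 4| < 1 gives |w| < 5, so by the triangle inequality |w - 4| ≤ 5 + 4 = 9.
Hence |w² − 16| ≤ 9|w + 4|, which is < ε once |w + 4| < ε/9.
Take δ = min(1, ε/9). If 0 < |w + 4| < δ then both bounds hold and |w² − 16| ≤ 9|w + 4| < 9·(ε/9) = ε.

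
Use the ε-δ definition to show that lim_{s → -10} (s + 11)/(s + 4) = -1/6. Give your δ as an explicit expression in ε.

Suppose ε > 0. We want δ > 0 with 0 < |s + 10| < δ ⇒ |(s + 11)/(s + 4) + 1/6| < ε.
Combining over a common denominator, (s + 11)/(s + 4) + 1/6 = [(s + 11)·(-6) − 1·(s + 4)] / [(-6)·(s + 4)] = -7(s + 10) / ((-6)(s + 4)).
So |(s + 11)/(s + 4) + 1/6| = 7|s + 10| / (6·|s + 4|).
Require δ ≤ 3, so |s + 4| ≥ |-6| − |s + 10| > 6 − 3 = 3.
Hence |(s + 11)/(s + 4) + 1/6| < 7|s + 10|/(6·3) = (7/18)|s + 10|, which is < ε once |s + 10| < (18/7)ε.
Take δ = min(3, (18/7)ε). Then 0 < |s + 10| < δ forces both bounds, so |(s + 11)/(s + 4) + 1/6| < ε.

δ = min(3, (18/7)ε)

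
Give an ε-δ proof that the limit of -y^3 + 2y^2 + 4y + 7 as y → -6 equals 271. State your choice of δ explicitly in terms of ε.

Let ε > 0. We want δ > 0 such that 0 < |y + 6| < δ implies |(-y^3 + 2y^2 + 4y + 7) − 271| < ε.
(-y^3 + 2y^2 + 4y + 7) − 271 = -y^3 + 2y^2 + 4y - 264 = (y + 6)(-y^2 + 8y - 44).
So |(-y^3 + 2y^2 + 4y + 7) − 271| = |y + 6|·|-y^2 + 8y - 44|.
Require δ ≤ 2. Then |y + 6| < 2 gives |y| < 8, and by the triangle inequality |-y^2 + 8y - 44| ≤ 8^2 + 8·8 + 44 = 172.
Hence |(-y^3 + 2y^2 + 4y + 7) − 271| ≤ 172|y + 6| < ε provided |y + 6| < ε/172.
Take δ = min(2, ε/172). Then 0 < |y + 6| < δ gives both |y + 6| < 2 and |y + 6| < ε/172, so |(-y^3 + 2y^2 + 4y + 7) − 271| < ε.

δ = min(2, ε/172)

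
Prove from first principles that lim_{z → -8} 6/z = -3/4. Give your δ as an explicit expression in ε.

Let ε > 0. We seek δ > 0 such that 0 < |z + 8| < δ implies |6/z + 3/4| < ε.
|6/z + 3/4| = 6·|-8 − z|/(8·|z|) = 6|z + 8|/(8|z|).
Restrict δ ≤ 4. Then |z + 8| < 4 gives |z| > 4, so 8|z| > 32.
Then |6/z + 3/4| < 6|z + 8|/32, which is < ε when |z + 8| < (16/3)ε.
Take δ = min(4, (16/3)ε). Then 0 < |z + 8| < δ gives both |z + 8| < 4 and |z + 8| < (16/3)ε, so |6/z + 3/4| < ε.

δ = min(4, (16/3)ε)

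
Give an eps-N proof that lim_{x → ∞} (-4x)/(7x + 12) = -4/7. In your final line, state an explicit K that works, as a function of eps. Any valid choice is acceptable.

Fix eps > 0. We seek K > 0 such that x > K implies |(-4x)/(7x + 12) + 4/7| < eps.
(-4x)/(7x + 12) + 4/7 = (7(-4x) − (-4)(7x + 12)) / (7(7x + 12)) = 48/(7(7x + 12)).
For x > 0 we have 7x + 12 > 7x, so |(-4x)/(7x + 12) + 4/7| = 48/(7(7x + 12)) < 48/(7·7x) = (48/49)/x.
Thus |(-4x)/(7x + 12) + 4/7| < eps whenever x > (48/49)/eps.
Take K = (48/49)/eps. If x > K then |(-4x)/(7x + 12) + 4/7| < (48/49)/x < eps.

K = (48/49)/eps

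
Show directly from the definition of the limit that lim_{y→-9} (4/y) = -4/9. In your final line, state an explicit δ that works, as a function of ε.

Let ε > 0. We seek δ > 0 such that 0 < |y + 9| < δ implies |4/y + 4/9| < ε.
|4/y + 4/9| = 4·|-9 − y|/(9·|y|) = 4|y + 9|/(9|y|).
Restrict δ ≤ 9/2. Then |y + 9| < 9/2 gives |y| > 9/2, so 9|y| > 81/2.
Then |4/y + 4/9| < 4|y + 9|/(81/2), which is < ε when |y + 9| < (81/8)ε.
Take δ = min(9/2, (81/8)ε). Then 0 < |y + 9| < δ gives both |y + 9| < 9/2 and |y + 9| < (81/8)ε, so |4/y + 4/9| < ε.

δ = min(9/2, (81/8)ε)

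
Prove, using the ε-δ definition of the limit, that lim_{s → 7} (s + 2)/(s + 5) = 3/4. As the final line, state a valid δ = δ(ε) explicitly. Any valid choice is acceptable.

Fix ε > 0. We want δ > 0 with 0 < |s − 7| < δ ⇒ |(s + 2)/(s + 5) − (3/4)| < ε.
Combining over a common denominator, (s + 2)/(s + 5) − (3/4) = [(s + 2)·12 − 9·(s + 5)] / [12·(s + 5)] = 3(s − 7) / (12(s + 5)).
So |(s + 2)/(s + 5) − (3/4)| = 3|s − 7| / (12·|s + 5|).
Require δ ≤ 6, so |s + 5| ≥ |12| − |s − 7| > 12 − 6 = 6.
Hence |(s + 2)/(s + 5) − (3/4)| < 3|s − 7|/(12·6) = (1/24)|s − 7|, which is < ε once |s − 7| < 24ε.
Take δ = min(6, 24ε). Then 0 < |s − 7| < δ forces both bounds, so |(s + 2)/(s + 5) − (3/4)| < ε.

δ = min(6, 24ε)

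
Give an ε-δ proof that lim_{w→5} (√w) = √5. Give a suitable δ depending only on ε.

δ = min(5, √5·ε)

Fix ε > 0. We want δ > 0 such that 0 < |w − 5| < δ implies |√w − √5| < ε.
Rationalise: √w − √5 = (w − 5)/(√w + √5), so |√w − √5| = |w − 5|/(√w + √5).
Restrict δ ≤ 5 so that |w − 5| < 5 forces w > 0, and then √w + √5 > √5.
Hence |√w − √5| < |w − 5|/√5, which is < ε once |w − 5| < √5·ε.
Take δ = min(5, √5·ε). If 0 < |w − 5| < δ then w > 0 and |√w − √5| < |w − 5|/√5 < ε.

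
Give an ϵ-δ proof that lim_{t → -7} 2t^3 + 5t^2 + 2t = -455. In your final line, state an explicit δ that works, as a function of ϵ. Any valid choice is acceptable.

δ = min(2, ϵ/308)

Let ϵ > 0 be given. We want δ > 0 such that 0 < |t + 7| < δ implies |(2t^3 + 5t^2 + 2t) + 455| < ϵ.
(2t^3 + 5t^2 + 2t) + 455 = 2t^3 + 5t^2 + 2t + 455 = (t + 7)(2t^2 - 9t + 65).
So |(2t^3 + 5t^2 + 2t) + 455| = |t + 7|·|2t^2 - 9t + 65|.
Require δ ≤ 2. Then |t + 7| < 2 gives |t| < 9, and by the triangle inequality |2t^2 - 9t + 65| ≤ 2·9^2 + 9·9 + 65 = 308.
Hence |(2t^3 + 5t^2 + 2t) + 455| ≤ 308|t + 7| < ϵ provided |t + 7| < ϵ/308.
Choosing δ = min(2, ϵ/308) ensures both conditions, hence |(2t^3 + 5t^2 + 2t) + 455| < ϵ.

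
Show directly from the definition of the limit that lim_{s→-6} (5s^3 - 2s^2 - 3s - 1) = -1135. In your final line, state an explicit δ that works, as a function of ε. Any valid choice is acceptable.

δ = min(1, ε/658)

Fix ε > 0. We want δ > 0 such that 0 < |s + 6| < δ implies |(5s^3 - 2s^2 - 3s - 1) + 1135| < ε.
(5s^3 - 2s^2 - 3s - 1) + 1135 = 5s^3 - 2s^2 - 3s + 1134 = (s + 6)(5s^2 - 32s + 189).
So |(5s^3 - 2s^2 - 3s - 1) + 1135| = |s + 6|·|5s^2 - 32s + 189|.
Require δ ≤ 1. Then |s + 6| < 1 gives |s| < 7, and by the triangle inequality |5s^2 - 32s + 189| ≤ 5·7^2 + 32·7 + 189 = 658.
Hence |(5s^3 - 2s^2 - 3s - 1) + 1135| ≤ 658|s + 6| < ε provided |s + 6| < ε/658.
Take δ = min(1, ε/658). Then 0 < |s + 6| < δ gives both |s + 6| < 1 and |s + 6| < ε/658, so |(5s^3 - 2s^2 - 3s - 1) + 1135| < ε.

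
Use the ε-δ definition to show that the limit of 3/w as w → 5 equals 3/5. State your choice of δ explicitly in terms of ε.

Suppose ε > 0. We seek δ > 0 such that 0 < |w − 5| < δ implies |3/w − (3/5)| < ε.
|3/w − (3/5)| = 3·|5 − w|/(5·|w|) = 3|w − 5|/(5|w|).
Restrict δ ≤ 5/2. Then |w − 5| < 5/2 gives |w| > 5/2, so 5|w| > 25/2.
Then |3/w − (3/5)| < 3|w − 5|/(25/2), which is < ε when |w − 5| < (25/6)ε.
Take δ = min(5/2, (25/6)ε). Then 0 < |w − 5| < δ gives both |w − 5| < 5/2 and |w − 5| < (25/6)ε, so |3/w − (3/5)| < ε.

δ = min(5/2, (25/6)ε)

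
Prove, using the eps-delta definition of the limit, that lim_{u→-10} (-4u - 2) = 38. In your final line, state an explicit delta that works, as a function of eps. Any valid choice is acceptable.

Let eps > 0 be given. We need delta > 0 so that 0 < |u + 10| < delta implies |(-4u - 2) − 38| < eps.
|(-4u - 2) − 38| = |-4u - 40| = 4|u + 10|.
Thus it suffices that |u + 10| < eps/4.
Take delta = eps/4. If 0 < |u + 10| < delta then |(-4u - 2) − 38| = 4|u + 10| < 4·(eps/4) = eps.

delta = eps/4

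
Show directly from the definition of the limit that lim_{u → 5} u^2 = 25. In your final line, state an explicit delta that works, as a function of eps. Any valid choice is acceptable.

delta = min(1, eps/11)

Fix eps > 0. We seek delta > 0 with 0 < |u − 5| < delta ⇒ |u^2 − 25| < eps.
Factor: u^2 − 25 = (u − 5)(u + 5), so |u^2 − 25| = |u − 5|·|u + 5|.
Restrict delta ≤ 1. Then |u − 5| < 1 gives |u| < 6, so by the triangle inequality |u + 5| ≤ 6 + 5 = 11.
Hence |u^2 − 25| ≤ 11|u − 5|, which is < eps once |u − 5| < eps/11.
Take delta = min(1, eps/11). If 0 < |u − 5| < delta then both bounds hold and |u^2 − 25| ≤ 11|u − 5| < 11·(eps/11) = eps.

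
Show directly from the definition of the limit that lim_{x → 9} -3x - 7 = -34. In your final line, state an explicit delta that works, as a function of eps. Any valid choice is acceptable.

Let eps > 0. We need delta > 0 so that 0 < |x − 9| < delta implies |(-3x - 7) + 34| < eps.
|(-3x - 7) + 34| = |-3x + 27| = 3|x − 9|.
Thus it suffices that |x − 9| < eps/3.
Choosing delta = eps/3 gives |(-3x - 7) + 34| = 3|x − 9| < eps whenever |x − 9| < delta.

delta = eps/3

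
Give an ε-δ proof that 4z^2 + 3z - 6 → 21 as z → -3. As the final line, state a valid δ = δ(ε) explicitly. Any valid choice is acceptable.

δ = min(2, ε/29)

Fix ε > 0. We want δ > 0 such that 0 < |z + 3| < δ implies |(4z^2 + 3z - 6) − 21| < ε.
(4z^2 + 3z - 6) − 21 = 4z^2 + 3z - 27 = (z + 3)(4z - 9).
So |(4z^2 + 3z - 6) − 21| = |z + 3|·|4z - 9|.
Require δ ≤ 2. Then |z + 3| < 2 gives |z| < 5, and by the triangle inequality |4z - 9| ≤ 4·5 + 9 = 29.
Hence |(4z^2 + 3z - 6) − 21| ≤ 29|z + 3| < ε provided |z + 3| < ε/29.
Take δ = min(2, ε/29). Then 0 < |z + 3| < δ gives both |z + 3| < 2 and |z + 3| < ε/29, so |(4z^2 + 3z - 6) − 21| < ε.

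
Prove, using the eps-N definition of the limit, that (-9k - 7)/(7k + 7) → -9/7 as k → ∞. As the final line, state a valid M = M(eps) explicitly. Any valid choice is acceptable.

Fix eps > 0. For k ≥ 1, |(-9k - 7)/(7k + 7) + 9/7| = |14|/(7(7k + 7)) = 14/(7(7k + 7)).
Since 7k + 7 ≥ 7k for k ≥ 1, this is ≤ 14/(7·7k) = (2/7)/k.
So |(-9k - 7)/(7k + 7) + 9/7| < eps whenever k > (2/7)/eps.
Take M = (2/7)/eps. If k > M then |(-9k - 7)/(7k + 7) + 9/7| ≤ (2/7)/k < eps.

M = (2/7)/eps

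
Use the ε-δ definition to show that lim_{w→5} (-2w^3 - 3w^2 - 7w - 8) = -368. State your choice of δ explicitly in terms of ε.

Fix ε > 0. We want δ > 0 such that 0 < |w − 5| < δ implies |(-2w^3 - 3w^2 - 7w - 8) + 368| < ε.
(-2w^3 - 3w^2 - 7w - 8) + 368 = -2w^3 - 3w^2 - 7w + 360 = (w − 5)(-2w^2 - 13w - 72).
So |(-2w^3 - 3w^2 - 7w - 8) + 368| = |w − 5|·|-2w^2 - 13w - 72|.
Require δ ≤ 2. Then |w − 5| < 2 gives |w| < 7, and by the triangle inequality |-2w^2 - 13w - 72| ≤ 2·7^2 + 13·7 + 72 = 261.
Hence |(-2w^3 - 3w^2 - 7w - 8) + 368| ≤ 261|w − 5| < ε provided |w − 5| < ε/261.
Take δ = min(2, ε/261). Then 0 < |w − 5| < δ gives both |w − 5| < 2 and |w − 5| < ε/261, so |(-2w^3 - 3w^2 - 7w - 8) + 368| < ε.

δ = min(2, ε/261)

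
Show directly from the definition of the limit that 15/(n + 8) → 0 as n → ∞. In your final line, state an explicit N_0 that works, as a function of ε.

Let ε > 0 be given. For n ≥ 1, |15/(n + 8) − 0| = 15/(n + 8) ≤ 15/n.
We need 15/n < ε, i.e. n > 15/ε.
Take N_0 = 15/ε. If n > N_0 then |15/(n + 8)| ≤ 15/n < ε.

N_0 = 15/ε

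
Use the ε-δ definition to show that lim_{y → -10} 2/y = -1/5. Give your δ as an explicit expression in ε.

δ = min(5, 25ε)

Fix ε > 0. We seek δ > 0 such that 0 < |y + 10| < δ implies |2/y + 1/5| < ε.
|2/y + 1/5| = 2·|-10 − y|/(10·|y|) = 2|y + 10|/(10|y|).
Require δ ≤ 5 so that |y| > 10 − 5 = 5, hence 10|y| > 50.
Then |2/y + 1/5| < 2|y + 10|/50, which is < ε when |y + 10| < 25ε.
Take δ = min(5, 25ε). Then 0 < |y + 10| < δ gives both |y + 10| < 5 and |y + 10| < 25ε, so |2/y + 1/5| < ε.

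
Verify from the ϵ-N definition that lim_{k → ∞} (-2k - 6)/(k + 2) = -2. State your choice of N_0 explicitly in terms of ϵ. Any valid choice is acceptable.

Let ϵ > 0. For k ≥ 1, |(-2k - 6)/(k + 2) + 2| = |-2|/((k + 2)) = 2/((k + 2)).
Since k + 2 ≥ k for k ≥ 1, this is ≤ 2/(k) = 2/k.
So |(-2k - 6)/(k + 2) + 2| < ϵ whenever k > 2/ϵ.
Take N_0 = 2/ϵ. If k > N_0 then |(-2k - 6)/(k + 2) + 2| ≤ 2/k < ϵ.

N_0 = 2/ϵ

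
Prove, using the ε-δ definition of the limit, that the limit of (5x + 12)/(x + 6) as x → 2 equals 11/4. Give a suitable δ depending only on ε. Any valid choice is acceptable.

Let ε > 0. We want δ > 0 with 0 < |x − 2| < δ ⇒ |(5x + 12)/(x + 6) − (11/4)| < ε.
Combining over a common denominator, (5x + 12)/(x + 6) − (11/4) = [(5x + 12)·8 − 22·(x + 6)] / [8·(x + 6)] = 18(x − 2) / (8(x + 6)).
So |(5x + 12)/(x + 6) − (11/4)| = 18|x − 2| / (8·|x + 6|).
Restrict δ ≤ 4. Then |x − 2| < 4 gives |x + 6| = |(x − 2) + 8| ≥ 8 − 4 = 4.
Hence |(5x + 12)/(x + 6) − (11/4)| < 18|x − 2|/(8·4) = (9/16)|x − 2|, which is < ε once |x − 2| < (16/9)ε.
Take δ = min(4, (16/9)ε). Then 0 < |x − 2| < δ forces both bounds, so |(5x + 12)/(x + 6) − (11/4)| < ε.

δ = min(4, (16/9)ε)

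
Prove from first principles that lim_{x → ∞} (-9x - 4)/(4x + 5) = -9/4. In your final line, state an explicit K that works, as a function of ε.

Let ε > 0 be given. We seek K > 0 such that x > K implies |(-9x - 4)/(4x + 5) + 9/4| < ε.
(-9x - 4)/(4x + 5) + 9/4 = (4(-9x - 4) − (-9)(4x + 5)) / (4(4x + 5)) = 29/(4(4x + 5)).
For x > 0 we have 4x + 5 > 4x, so |(-9x - 4)/(4x + 5) + 9/4| = 29/(4(4x + 5)) < 29/(4·4x) = (29/16)/x.
Thus |(-9x - 4)/(4x + 5) + 9/4| < ε whenever x > (29/16)/ε.
Take K = (29/16)/ε. If x > K then |(-9x - 4)/(4x + 5) + 9/4| < (29/16)/x < ε.

K = (29/16)/ε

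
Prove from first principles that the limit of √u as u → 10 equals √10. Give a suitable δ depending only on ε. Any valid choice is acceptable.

Fix ε > 0. We want δ > 0 such that 0 < |u − 10| < δ implies |√u − √10| < ε.
Rationalise: √u − √10 = (u − 10)/(√u + √10), so |√u − √10| = |u − 10|/(√u + √10).
Restrict δ ≤ 10 so that |u − 10| < 10 forces u > 0, and then √u + √10 > √10.
Hence |√u − √10| < |u − 10|/√10, which is < ε once |u − 10| < √10·ε.
Take δ = min(10, √10·ε). If 0 < |u − 10| < δ then u > 0 and |√u − √10| < |u − 10|/√10 < ε.

δ = min(10, √10·ε)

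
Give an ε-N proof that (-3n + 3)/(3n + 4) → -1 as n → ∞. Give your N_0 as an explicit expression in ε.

N_0 = (7/3)/ε

Suppose ε > 0. For n ≥ 1, |(-3n + 3)/(3n + 4) + 1| = |21|/(3(3n + 4)) = 21/(3(3n + 4)).
Since 3n + 4 ≥ 3n for n ≥ 1, this is ≤ 21/(3·3n) = (7/3)/n.
So |(-3n + 3)/(3n + 4) + 1| < ε whenever n > (7/3)/ε.
Take N_0 = (7/3)/ε. If n > N_0 then |(-3n + 3)/(3n + 4) + 1| ≤ (7/3)/n < ε.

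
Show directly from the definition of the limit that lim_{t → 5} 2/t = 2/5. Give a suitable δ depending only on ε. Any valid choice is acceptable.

δ = min(5/2, (25/4)ε)

Suppose ε > 0. We seek δ > 0 such that 0 < |t − 5| < δ implies |2/t − (2/5)| < ε.
|2/t − (2/5)| = 2·|5 − t|/(5·|t|) = 2|t − 5|/(5|t|).
Require δ ≤ 5/2 so that |t| > 5 − 5/2 = 5/2, hence 5|t| > 25/2.
Then |2/t − (2/5)| < 2|t − 5|/(25/2), which is < ε when |t − 5| < (25/4)ε.
Take δ = min(5/2, (25/4)ε). Then 0 < |t − 5| < δ gives both |t − 5| < 5/2 and |t − 5| < (25/4)ε, so |2/t − (2/5)| < ε.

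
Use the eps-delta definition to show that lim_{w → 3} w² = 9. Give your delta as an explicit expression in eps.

delta = min(2, eps/8)

Suppose eps > 0. We seek delta > 0 with 0 < |w − 3| < delta ⇒ |w² − 9| < eps.
Factor: w² − 9 = (w − 3)(w + 3), so |w² − 9| = |w − 3|·|w + 3|.
Impose delta ≤ 2 so that |w| < 5; then |w + 3| ≤ 8.
Hence |w² − 9| ≤ 8|w − 3|, which is < eps once |w − 3| < eps/8.
Take delta = min(2, eps/8). If 0 < |w − 3| < delta then both bounds hold and |w² − 9| ≤ 8|w − 3| < 8·(eps/8) = eps.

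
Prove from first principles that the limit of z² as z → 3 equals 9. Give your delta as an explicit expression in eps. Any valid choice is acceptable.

delta = min(1, eps/7)

Suppose eps > 0. We seek delta > 0 with 0 < |z − 3| < delta ⇒ |z² − 9| < eps.
Factor: z² − 9 = (z − 3)(z + 3), so |z² − 9| = |z − 3|·|z + 3|.
Impose delta ≤ 1 so that |z| < 4; then |z + 3| ≤ 7.
Hence |z² − 9| ≤ 7|z − 3|, which is < eps once |z − 3| < eps/7.
Take delta = min(1, eps/7). If 0 < |z − 3| < delta then both bounds hold and |z² − 9| ≤ 7|z − 3| < 7·(eps/7) = eps.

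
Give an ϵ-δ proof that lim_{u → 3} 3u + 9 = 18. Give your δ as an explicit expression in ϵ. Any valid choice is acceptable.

δ = ϵ/3

Let ϵ > 0 be given. We need δ > 0 so that 0 < |u − 3| < δ implies |(3u + 9) − 18| < ϵ.
Since (3u + 9) − 18 = 3(u − 3), we have |(3u + 9) − 18| = 3|u − 3|.
Thus it suffices that |u − 3| < ϵ/3.
Take δ = ϵ/3. If 0 < |u − 3| < δ then |(3u + 9) − 18| = 3|u − 3| < 3·(ϵ/3) = ϵ.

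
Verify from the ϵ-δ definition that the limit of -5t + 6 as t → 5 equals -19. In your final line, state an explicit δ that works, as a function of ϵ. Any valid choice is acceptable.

δ = ϵ/5

Let ϵ > 0 be given. We need δ > 0 so that 0 < |t − 5| < δ implies |(-5t + 6) + 19| < ϵ.
|(-5t + 6) + 19| = |-5t + 25| = 5|t − 5|.
So 5|t − 5| < ϵ exactly when |t − 5| < ϵ/5.
Take δ = ϵ/5. If 0 < |t − 5| < δ then |(-5t + 6) + 19| = 5|t − 5| < 5·(ϵ/5) = ϵ.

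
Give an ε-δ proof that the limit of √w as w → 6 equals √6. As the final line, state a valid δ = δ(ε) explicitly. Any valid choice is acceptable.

Let ε > 0. We want δ > 0 such that 0 < |w − 6| < δ implies |√w − √6| < ε.
Multiplying by the conjugate, |√w − √6| = |w − 6|/(√w + √6).
Restrict δ ≤ 6 so that |w − 6| < 6 forces w > 0, and then √w + √6 > √6.
Hence |√w − √6| < |w − 6|/√6, which is < ε once |w − 6| < √6·ε.
Take δ = min(6, √6·ε). If 0 < |w − 6| < δ then w > 0 and |√w − √6| < |w − 6|/√6 < ε.

δ = min(6, √6·ε)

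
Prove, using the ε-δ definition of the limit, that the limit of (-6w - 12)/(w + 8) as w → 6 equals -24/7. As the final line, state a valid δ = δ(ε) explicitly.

δ = min(7, (49/18)ε)

Fix ε > 0. We want δ > 0 with 0 < |w − 6| < δ ⇒ |(-6w - 12)/(w + 8) + 24/7| < ε.
Combining over a common denominator, (-6w - 12)/(w + 8) + 24/7 = [(-6w - 12)·14 − (-48)·(w + 8)] / [14·(w + 8)] = -36(w − 6) / (14(w + 8)).
So |(-6w - 12)/(w + 8) + 24/7| = 36|w − 6| / (14·|w + 8|).
Require δ ≤ 7, so |w + 8| ≥ |14| − |w − 6| > 14 − 7 = 7.
Hence |(-6w - 12)/(w + 8) + 24/7| < 36|w − 6|/(14·7) = (18/49)|w − 6|, which is < ε once |w − 6| < (49/18)ε.
Take δ = min(7, (49/18)ε). Then 0 < |w − 6| < δ forces both bounds, so |(-6w - 12)/(w + 8) + 24/7| < ε.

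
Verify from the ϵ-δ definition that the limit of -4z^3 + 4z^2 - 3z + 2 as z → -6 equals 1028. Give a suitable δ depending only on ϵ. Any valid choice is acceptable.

Fix ϵ > 0. We want δ > 0 such that 0 < |z + 6| < δ implies |(-4z^3 + 4z^2 - 3z + 2) − 1028| < ϵ.
(-4z^3 + 4z^2 - 3z + 2) − 1028 = -4z^3 + 4z^2 - 3z - 1026 = (z + 6)(-4z^2 + 28z - 171).
So |(-4z^3 + 4z^2 - 3z + 2) − 1028| = |z + 6|·|-4z^2 + 28z - 171|.
Require δ ≤ 1. Then |z + 6| < 1 gives |z| < 7, and by the triangle inequality |-4z^2 + 28z - 171| ≤ 4·7^2 + 28·7 + 171 = 563.
Hence |(-4z^3 + 4z^2 - 3z + 2) − 1028| ≤ 563|z + 6| < ϵ provided |z + 6| < ϵ/563.
Choosing δ = min(1, ϵ/563) ensures both conditions, hence |(-4z^3 + 4z^2 - 3z + 2) − 1028| < ϵ.

δ = min(1, ϵ/563)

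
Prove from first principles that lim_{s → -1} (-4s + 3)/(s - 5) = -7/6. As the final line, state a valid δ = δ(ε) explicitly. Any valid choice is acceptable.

δ = min(3, (18/17)ε)

Let ε > 0 be given. We want δ > 0 with 0 < |s + 1| < δ ⇒ |(-4s + 3)/(s - 5) + 7/6| < ε.
Combining over a common denominator, (-4s + 3)/(s - 5) + 7/6 = [(-4s + 3)·(-6) − 7·(s - 5)] / [(-6)·(s - 5)] = 17(s + 1) / ((-6)(s - 5)).
So |(-4s + 3)/(s - 5) + 7/6| = 17|s + 1| / (6·|s − 5|).
Restrict δ ≤ 3. Then |s + 1| < 3 gives |s − 5| = |(s + 1) + (-6)| ≥ 6 − 3 = 3.
Hence |(-4s + 3)/(s - 5) + 7/6| < 17|s + 1|/(6·3) = (17/18)|s + 1|, which is < ε once |s + 1| < (18/17)ε.
Take δ = min(3, (18/17)ε). Then 0 < |s + 1| < δ forces both bounds, so |(-4s + 3)/(s - 5) + 7/6| < ε.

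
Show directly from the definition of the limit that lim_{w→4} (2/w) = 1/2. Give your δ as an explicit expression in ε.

δ = min(2, 4ε)

Fix ε > 0. We seek δ > 0 such that 0 < |w − 4| < δ implies |2/w − (1/2)| < ε.
|2/w − (1/2)| = 2·|4 − w|/(4·|w|) = 2|w − 4|/(4|w|).
Restrict δ ≤ 2. Then |w − 4| < 2 gives |w| > 2, so 4|w| > 8.
Then |2/w − (1/2)| < 2|w − 4|/8, which is < ε when |w − 4| < 4ε.
Take δ = min(2, 4ε). Then 0 < |w − 4| < δ gives both |w − 4| < 2 and |w − 4| < 4ε, so |2/w − (1/2)| < ε.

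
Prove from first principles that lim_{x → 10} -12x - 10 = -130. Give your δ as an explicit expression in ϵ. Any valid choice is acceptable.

Let ϵ > 0. We need δ > 0 so that 0 < |x − 10| < δ implies |(-12x - 10) + 130| < ϵ.
|(-12x - 10) + 130| = |-12x + 120| = 12|x − 10|.
Thus it suffices that |x − 10| < ϵ/12.
Choosing δ = ϵ/12 gives |(-12x - 10) + 130| = 12|x − 10| < ϵ whenever |x − 10| < δ.

δ = ϵ/12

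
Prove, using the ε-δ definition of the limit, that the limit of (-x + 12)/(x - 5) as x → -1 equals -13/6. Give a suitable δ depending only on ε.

δ = min(3, (18/7)ε)

Let ε > 0. We want δ > 0 with 0 < |x + 1| < δ ⇒ |(-x + 12)/(x - 5) + 13/6| < ε.
Combining over a common denominator, (-x + 12)/(x - 5) + 13/6 = [(-x + 12)·(-6) − 13·(x - 5)] / [(-6)·(x - 5)] = -7(x + 1) / ((-6)(x - 5)).
So |(-x + 12)/(x - 5) + 13/6| = 7|x + 1| / (6·|x − 5|).
Restrict δ ≤ 3. Then |x + 1| < 3 gives |x − 5| = |(x + 1) + (-6)| ≥ 6 − 3 = 3.
Hence |(-x + 12)/(x - 5) + 13/6| < 7|x + 1|/(6·3) = (7/18)|x + 1|, which is < ε once |x + 1| < (18/7)ε.
Take δ = min(3, (18/7)ε). Then 0 < |x + 1| < δ forces both bounds, so |(-x + 12)/(x - 5) + 13/6| < ε.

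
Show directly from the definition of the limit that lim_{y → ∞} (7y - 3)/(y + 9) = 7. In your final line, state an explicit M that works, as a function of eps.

Let eps > 0 be given. We seek M > 0 such that y > M implies |(7y - 3)/(y + 9) − 7| < eps.
(7y - 3)/(y + 9) − 7 = ((7y - 3) − 7(y + 9)) / ((y + 9)) = -66/((y + 9)).
For y > 0 we have y + 9 > y, so |(7y - 3)/(y + 9) − 7| = 66/((y + 9)) < 66/(y) = 66/y.
Thus |(7y - 3)/(y + 9) − 7| < eps whenever y > 66/eps.
Take M = 66/eps. If y > M then |(7y - 3)/(y + 9) − 7| < 66/y < eps.

M = 66/eps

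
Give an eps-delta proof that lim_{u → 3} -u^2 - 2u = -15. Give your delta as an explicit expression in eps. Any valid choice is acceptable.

Fix eps > 0. We want delta > 0 such that 0 < |u − 3| < delta implies |(-u^2 - 2u) + 15| < eps.
(-u^2 - 2u) + 15 = -u^2 - 2u + 15 = (u − 3)(-u - 5).
So |(-u^2 - 2u) + 15| = |u − 3|·|-u - 5|.
Require delta ≤ 2. Then |u − 3| < 2 gives |u| < 5, and by the triangle inequality |-u - 5| ≤ 5 + 5 = 10.
Hence |(-u^2 - 2u) + 15| ≤ 10|u − 3| < eps provided |u − 3| < eps/10.
Take delta = min(2, eps/10). Then 0 < |u − 3| < delta gives both |u − 3| < 2 and |u − 3| < eps/10, so |(-u^2 - 2u) + 15| < eps.

delta = min(2, eps/10)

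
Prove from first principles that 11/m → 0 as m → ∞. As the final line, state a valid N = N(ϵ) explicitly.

N = 11/ϵ

Fix ϵ > 0. For m ≥ 1, |11/m − 0| = 11/(m) ≤ 11/m.
We need 11/m < ϵ, i.e. m > 11/ϵ.
Take N = 11/ϵ. If m > N then |11/m| ≤ 11/m < ϵ.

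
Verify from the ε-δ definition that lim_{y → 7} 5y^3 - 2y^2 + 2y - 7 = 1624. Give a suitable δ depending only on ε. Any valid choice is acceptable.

Fix ε > 0. We want δ > 0 such that 0 < |y − 7| < δ implies |(5y^3 - 2y^2 + 2y - 7) − 1624| < ε.
(5y^3 - 2y^2 + 2y - 7) − 1624 = 5y^3 - 2y^2 + 2y - 1631 = (y − 7)(5y^2 + 33y + 233).
So |(5y^3 - 2y^2 + 2y - 7) − 1624| = |y − 7|·|5y^2 + 33y + 233|.
Assume first that |y − 7| < 1, so |y| < 8. Then |5y^2 + 33y + 233| ≤ 5·8^2 + 33·8 + 233 = 817.
Hence |(5y^3 - 2y^2 + 2y - 7) − 1624| ≤ 817|y − 7| < ε provided |y − 7| < ε/817.
Choosing δ = min(1, ε/817) ensures both conditions, hence |(5y^3 - 2y^2 + 2y - 7) − 1624| < ε.

δ = min(1, ε/817)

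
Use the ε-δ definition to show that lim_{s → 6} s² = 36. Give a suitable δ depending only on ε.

δ = min(1, ε/13)

Fix ε > 0. We seek δ > 0 with 0 < |s − 6| < δ ⇒ |s² − 36| < ε.
Factor: s² − 36 = (s − 6)(s + 6), so |s² − 36| = |s − 6|·|s + 6|.
Restrict δ ≤ 1. Then |s − 6| < 1 gives |s| < 7, so by the triangle inequality |s + 6| ≤ 7 + 6 = 13.
Hence |s² − 36| ≤ 13|s − 6|, which is < ε once |s − 6| < ε/13.
Take δ = min(1, ε/13). If 0 < |s − 6| < δ then both bounds hold and |s² − 36| ≤ 13|s − 6| < 13·(ε/13) = ε.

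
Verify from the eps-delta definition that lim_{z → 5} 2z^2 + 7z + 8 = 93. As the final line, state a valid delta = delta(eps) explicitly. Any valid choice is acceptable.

Let eps > 0 be given. We want delta > 0 such that 0 < |z − 5| < delta implies |(2z^2 + 7z + 8) − 93| < eps.
(2z^2 + 7z + 8) − 93 = 2z^2 + 7z - 85 = (z − 5)(2z + 17).
So |(2z^2 + 7z + 8) − 93| = |z − 5|·|2z + 17|.
Require delta ≤ 1. Then |z − 5| < 1 gives |z| < 6, and by the triangle inequality |2z + 17| ≤ 2·6 + 17 = 29.
Hence |(2z^2 + 7z + 8) − 93| ≤ 29|z − 5| < eps provided |z − 5| < eps/29.
Choosing delta = min(1, eps/29) ensures both conditions, hence |(2z^2 + 7z + 8) − 93| < eps.

delta = min(1, eps/29)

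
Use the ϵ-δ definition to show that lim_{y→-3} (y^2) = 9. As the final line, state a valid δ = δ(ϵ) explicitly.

δ = min(2, ϵ/8)

Let ϵ > 0 be given. We seek δ > 0 with 0 < |y + 3| < δ ⇒ |y^2 − 9| < ϵ.
Factor: y^2 − 9 = (y + 3)(y - 3), so |y^2 − 9| = |y + 3|·|y - 3|.
Restrict δ ≤ 2. Then |y + 3| < 2 gives |y| < 5, so by the triangle inequality |y - 3| ≤ 5 + 3 = 8.
Hence |y^2 − 9| ≤ 8|y + 3|, which is < ϵ once |y + 3| < ϵ/8.
Take δ = min(2, ϵ/8). If 0 < |y + 3| < δ then both bounds hold and |y^2 − 9| ≤ 8|y + 3| < 8·(ϵ/8) = ϵ.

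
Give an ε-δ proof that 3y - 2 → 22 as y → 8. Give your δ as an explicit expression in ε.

δ = ε/3

Fix ε > 0. We need δ > 0 so that 0 < |y − 8| < δ implies |(3y - 2) − 22| < ε.
|(3y - 2) − 22| = |3y - 24| = 3|y − 8|.
Thus it suffices that |y − 8| < ε/3.
Take δ = ε/3. If 0 < |y − 8| < δ then |(3y - 2) − 22| = 3|y − 8| < 3·(ε/3) = ε.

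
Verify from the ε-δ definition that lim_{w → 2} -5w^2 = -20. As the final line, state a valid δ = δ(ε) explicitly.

δ = min(2, ε/30)

Let ε > 0 be given. We want δ > 0 such that 0 < |w − 2| < δ implies |(-5w^2) + 20| < ε.
(-5w^2) + 20 = -5w^2 + 20 = (w − 2)(-5w - 10).
So |(-5w^2) + 20| = |w − 2|·|-5w - 10|.
Assume first that |w − 2| < 2, so |w| < 4. Then |-5w - 10| ≤ 5·4 + 10 = 30.
Hence |(-5w^2) + 20| ≤ 30|w − 2| < ε provided |w − 2| < ε/30.
Take δ = min(2, ε/30). Then 0 < |w − 2| < δ gives both |w − 2| < 2 and |w − 2| < ε/30, so |(-5w^2) + 20| < ε.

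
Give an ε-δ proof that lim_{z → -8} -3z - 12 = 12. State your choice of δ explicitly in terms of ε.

Suppose ε > 0. We need δ > 0 so that 0 < |z + 8| < δ implies |(-3z - 12) − 12| < ε.
|(-3z - 12) − 12| = |-3z - 24| = 3|z + 8|.
Thus it suffices that |z + 8| < ε/3.
Choosing δ = ε/3 gives |(-3z - 12) − 12| = 3|z + 8| < ε whenever |z + 8| < δ.

δ = ε/3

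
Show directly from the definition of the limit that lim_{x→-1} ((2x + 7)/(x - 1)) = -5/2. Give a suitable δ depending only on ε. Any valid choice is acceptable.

Let ε > 0 be given. We want δ > 0 with 0 < |x + 1| < δ ⇒ |(2x + 7)/(x - 1) + 5/2| < ε.
Combining over a common denominator, (2x + 7)/(x - 1) + 5/2 = [(2x + 7)·(-2) − 5·(x - 1)] / [(-2)·(x - 1)] = -9(x + 1) / ((-2)(x - 1)).
So |(2x + 7)/(x - 1) + 5/2| = 9|x + 1| / (2·|x − 1|).
Restrict δ ≤ 1. Then |x + 1| < 1 gives |x − 1| = |(x + 1) + (-2)| ≥ 2 − 1 = 1.
Hence |(2x + 7)/(x - 1) + 5/2| < 9|x + 1|/(2·1) = (9/2)|x + 1|, which is < ε once |x + 1| < (2/9)ε.
Take δ = min(1, (2/9)ε). Then 0 < |x + 1| < δ forces both bounds, so |(2x + 7)/(x - 1) + 5/2| < ε.

δ = min(1, (2/9)ε)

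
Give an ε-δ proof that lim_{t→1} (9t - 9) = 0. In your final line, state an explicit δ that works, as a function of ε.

δ = ε/9

Let ε > 0. We need δ > 0 so that 0 < |t − 1| < δ implies |(9t - 9)| < ε.
|(9t - 9)| = |9t - 9| = 9|t − 1|.
Thus it suffices that |t − 1| < ε/9.
Choosing δ = ε/9 gives |(9t - 9)| = 9|t − 1| < ε whenever |t − 1| < δ.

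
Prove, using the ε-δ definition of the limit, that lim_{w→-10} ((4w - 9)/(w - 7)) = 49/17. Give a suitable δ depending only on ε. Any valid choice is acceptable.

δ = min(17/2, (289/38)ε)

Let ε > 0 be given. We want δ > 0 with 0 < |w + 10| < δ ⇒ |(4w - 9)/(w - 7) − (49/17)| < ε.
Combining over a common denominator, (4w - 9)/(w - 7) − (49/17) = [(4w - 9)·(-17) − (-49)·(w - 7)] / [(-17)·(w - 7)] = -19(w + 10) / ((-17)(w - 7)).
So |(4w - 9)/(w - 7) − (49/17)| = 19|w + 10| / (17·|w − 7|).
Require δ ≤ 17/2, so |w − 7| ≥ |-17| − |w + 10| > 17 − 17/2 = 17/2.
Hence |(4w - 9)/(w - 7) − (49/17)| < 19|w + 10|/(17·(17/2)) = (38/289)|w + 10|, which is < ε once |w + 10| < (289/38)ε.
Take δ = min(17/2, (289/38)ε). Then 0 < |w + 10| < δ forces both bounds, so |(4w - 9)/(w - 7) − (49/17)| < ε.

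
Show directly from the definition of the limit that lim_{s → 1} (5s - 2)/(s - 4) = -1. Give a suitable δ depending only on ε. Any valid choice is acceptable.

δ = min(3/2, (1/4)ε)

Suppose ε > 0. We want δ > 0 with 0 < |s − 1| < δ ⇒ |(5s - 2)/(s - 4) + 1| < ε.
Combining over a common denominator, (5s - 2)/(s - 4) + 1 = [(5s - 2)·(-3) − 3·(s - 4)] / [(-3)·(s - 4)] = -18(s − 1) / ((-3)(s - 4)).
So |(5s - 2)/(s - 4) + 1| = 18|s − 1| / (3·|s − 4|).
Require δ ≤ 3/2, so |s − 4| ≥ |-3| − |s − 1| > 3 − 3/2 = 3/2.
Hence |(5s - 2)/(s - 4) + 1| < 18|s − 1|/(3·(3/2)) = 4|s − 1|, which is < ε once |s − 1| < (1/4)ε.
Take δ = min(3/2, (1/4)ε). Then 0 < |s − 1| < δ forces both bounds, so |(5s - 2)/(s - 4) + 1| < ε.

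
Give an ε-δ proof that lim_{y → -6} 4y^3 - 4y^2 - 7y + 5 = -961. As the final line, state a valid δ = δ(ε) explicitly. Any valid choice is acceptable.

δ = min(2, ε/641)

Suppose ε > 0. We want δ > 0 such that 0 < |y + 6| < δ implies |(4y^3 - 4y^2 - 7y + 5) + 961| < ε.
(4y^3 - 4y^2 - 7y + 5) + 961 = 4y^3 - 4y^2 - 7y + 966 = (y + 6)(4y^2 - 28y + 161).
So |(4y^3 - 4y^2 - 7y + 5) + 961| = |y + 6|·|4y^2 - 28y + 161|.
Require δ ≤ 2. Then |y + 6| < 2 gives |y| < 8, and by the triangle inequality |4y^2 - 28y + 161| ≤ 4·8^2 + 28·8 + 161 = 641.
Hence |(4y^3 - 4y^2 - 7y + 5) + 961| ≤ 641|y + 6| < ε provided |y + 6| < ε/641.
Take δ = min(2, ε/641). Then 0 < |y + 6| < δ gives both |y + 6| < 2 and |y + 6| < ε/641, so |(4y^3 - 4y^2 - 7y + 5) + 961| < ε.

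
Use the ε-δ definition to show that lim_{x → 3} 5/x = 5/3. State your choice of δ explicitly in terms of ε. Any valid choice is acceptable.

Suppose ε > 0. We seek δ > 0 such that 0 < |x − 3| < δ implies |5/x − (5/3)| < ε.
|5/x − (5/3)| = 5·|3 − x|/(3·|x|) = 5|x − 3|/(3|x|).
Restrict δ ≤ 3/2. Then |x − 3| < 3/2 gives |x| > 3/2, so 3|x| > 9/2.
Then |5/x − (5/3)| < 5|x − 3|/(9/2), which is < ε when |x − 3| < (9/10)ε.
Take δ = min(3/2, (9/10)ε). Then 0 < |x − 3| < δ gives both |x − 3| < 3/2 and |x − 3| < (9/10)ε, so |5/x − (5/3)| < ε.

δ = min(3/2, (9/10)ε)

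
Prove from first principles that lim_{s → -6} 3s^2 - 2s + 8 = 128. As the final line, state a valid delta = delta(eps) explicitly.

delta = min(1, eps/41)

Let eps > 0. We want delta > 0 such that 0 < |s + 6| < delta implies |(3s^2 - 2s + 8) − 128| < eps.
(3s^2 - 2s + 8) − 128 = 3s^2 - 2s - 120 = (s + 6)(3s - 20).
So |(3s^2 - 2s + 8) − 128| = |s + 6|·|3s - 20|.
Require delta ≤ 1. Then |s + 6| < 1 gives |s| < 7, and by the triangle inequality |3s - 20| ≤ 3·7 + 20 = 41.
Hence |(3s^2 - 2s + 8) − 128| ≤ 41|s + 6| < eps provided |s + 6| < eps/41.
Take delta = min(1, eps/41). Then 0 < |s + 6| < delta gives both |s + 6| < 1 and |s + 6| < eps/41, so |(3s^2 - 2s + 8) − 128| < eps.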